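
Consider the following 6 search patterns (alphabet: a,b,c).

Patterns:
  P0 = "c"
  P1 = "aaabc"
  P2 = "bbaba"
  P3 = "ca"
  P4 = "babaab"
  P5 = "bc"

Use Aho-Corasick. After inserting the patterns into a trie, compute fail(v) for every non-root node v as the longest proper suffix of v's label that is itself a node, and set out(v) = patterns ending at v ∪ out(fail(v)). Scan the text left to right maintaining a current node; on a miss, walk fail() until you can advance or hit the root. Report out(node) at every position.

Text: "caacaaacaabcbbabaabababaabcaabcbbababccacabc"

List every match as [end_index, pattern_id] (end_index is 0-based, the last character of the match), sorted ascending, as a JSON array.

Build:
Trie (insert patterns):
  0='ε' goto a→2 b→7 c→1
  1='c' goto a→12  ←P0
  2='a' goto a→3
  3='aa' goto a→4
  4='aaa' goto b→5
  5='aaab' goto c→6
  6='aaabc' goto ·  ←P1
  7='b' goto a→13 b→8 c→18
  8='bb' goto a→9
  9='bba' goto b→10
  10='bbab' goto a→11
  11='bbaba' goto ·  ←P2
  12='ca' goto ·  ←P3
  13='ba' goto b→14
  14='bab' goto a→15
  15='baba' goto a→16
  16='babaa' goto b→17
  17='babaab' goto ·  ←P4
  18='bc' goto ·  ←P5

BFS fail/out derivation:
  fail(1) 'c': from fail(0)=0 chase 'c': 0 ⇒ 0;  out={0}∪out(0)={0}
  fail(2) 'a': from fail(0)=0 chase 'a': 0 ⇒ 0;  out=∅∪out(0)=∅
  fail(7) 'b': from fail(0)=0 chase 'b': 0 ⇒ 0;  out=∅∪out(0)=∅
  fail(3) 'aa': from fail(2)=0 chase 'a': 0 ⇒ 2;  out=∅∪out(2)=∅
  fail(8) 'bb': from fail(7)=0 chase 'b': 0 ⇒ 7;  out=∅∪out(7)=∅
  fail(12) 'ca': from fail(1)=0 chase 'a': 0 ⇒ 2;  out={3}∪out(2)={3}
  fail(13) 'ba': from fail(7)=0 chase 'a': 0 ⇒ 2;  out=∅∪out(2)=∅
  fail(18) 'bc': from fail(7)=0 chase 'c': 0 ⇒ 1;  out={5}∪out(1)={0,5}
  fail(4) 'aaa': from fail(3)=2 chase 'a': 2 ⇒ 3;  out=∅∪out(3)=∅
  fail(9) 'bba': from fail(8)=7 chase 'a': 7 ⇒ 13;  out=∅∪out(13)=∅
  fail(14) 'bab': from fail(13)=2 chase 'b': 2→0 ⇒ 7;  out=∅∪out(7)=∅
  fail(5) 'aaab': from fail(4)=3 chase 'b': 3→2→0 ⇒ 7;  out=∅∪out(7)=∅
  fail(10) 'bbab': from fail(9)=13 chase 'b': 13 ⇒ 14;  out=∅∪out(14)=∅
  fail(15) 'baba': from fail(14)=7 chase 'a': 7 ⇒ 13;  out=∅∪out(13)=∅
  fail(6) 'aaabc': from fail(5)=7 chase 'c': 7 ⇒ 18;  out={1}∪out(18)={0,1,5}
  fail(11) 'bbaba': from fail(10)=14 chase 'a': 14 ⇒ 15;  out={2}∪out(15)={2}
  fail(16) 'babaa': from fail(15)=13 chase 'a': 13→2 ⇒ 3;  out=∅∪out(3)=∅
  fail(17) 'babaab': from fail(16)=3 chase 'b': 3→2→0 ⇒ 7;  out={4}∪out(7)={4}

Run:
[0] read 'c'  n0⇒n1  ** P0@[0:0]
[1] read 'a'  n1⇒n12  ** P3@[0:1]
[2] read 'a'  n12⇒n3 (via fail)
[3] read 'c'  n3⇒n1 (via fail)  ** P0@[3:3]
[4] read 'a'  n1⇒n12  ** P3@[3:4]
[5] read 'a'  n12⇒n3 (via fail)
[6] read 'a'  n3⇒n4
[7] read 'c'  n4⇒n1 (via fail)  ** P0@[7:7]
[8] read 'a'  n1⇒n12  ** P3@[7:8]
[9] read 'a'  n12⇒n3 (via fail)
[10] read 'b'  n3⇒n7 (via fail)
[11] read 'c'  n7⇒n18  ** P0@[11:11],P5@[10:11]
[12] read 'b'  n18⇒n7 (via fail)
[13] read 'b'  n7⇒n8
[14] read 'a'  n8⇒n9
[15] read 'b'  n9⇒n10
[16] read 'a'  n10⇒n11  ** P2@[12:16]
[17] read 'a'  n11⇒n16 (via fail)
[18] read 'b'  n16⇒n17  ** P4@[13:18]
[19] read 'a'  n17⇒n13 (via fail)
[20] read 'b'  n13⇒n14
[21] read 'a'  n14⇒n15
[22] read 'b'  n15⇒n14 (via fail)
[23] read 'a'  n14⇒n15
[24] read 'a'  n15⇒n16
[25] read 'b'  n16⇒n17  ** P4@[20:25]
[26] read 'c'  n17⇒n18 (via fail)  ** P0@[26:26],P5@[25:26]
[27] read 'a'  n18⇒n12 (via fail)  ** P3@[26:27]
[28] read 'a'  n12⇒n3 (via fail)
[29] read 'b'  n3⇒n7 (via fail)
[30] read 'c'  n7⇒n18  ** P0@[30:30],P5@[29:30]
[31] read 'b'  n18⇒n7 (via fail)
[32] read 'b'  n7⇒n8
[33] read 'a'  n8⇒n9
[34] read 'b'  n9⇒n10
[35] read 'a'  n10⇒n11  ** P2@[31:35]
[36] read 'b'  n11⇒n14 (via fail)
[37] read 'c'  n14⇒n18 (via fail)  ** P0@[37:37],P5@[36:37]
[38] read 'c'  n18⇒n1 (via fail)  ** P0@[38:38]
[39] read 'a'  n1⇒n12  ** P3@[38:39]
[40] read 'c'  n12⇒n1 (via fail)  ** P0@[40:40]
[41] read 'a'  n1⇒n12  ** P3@[40:41]
[42] read 'b'  n12⇒n7 (via fail)
[43] read 'c'  n7⇒n18  ** P0@[43:43],P5@[42:43]

Matches: [[0,0],[1,3],[3,0],[4,3],[7,0],[8,3],[11,0],[11,5],[16,2],[18,4],[25,4],[26,0],[26,5],[27,3],[30,0],[30,5],[35,2],[37,0],[37,5],[38,0],[39,3],[40,0],[41,3],[43,0],[43,5]]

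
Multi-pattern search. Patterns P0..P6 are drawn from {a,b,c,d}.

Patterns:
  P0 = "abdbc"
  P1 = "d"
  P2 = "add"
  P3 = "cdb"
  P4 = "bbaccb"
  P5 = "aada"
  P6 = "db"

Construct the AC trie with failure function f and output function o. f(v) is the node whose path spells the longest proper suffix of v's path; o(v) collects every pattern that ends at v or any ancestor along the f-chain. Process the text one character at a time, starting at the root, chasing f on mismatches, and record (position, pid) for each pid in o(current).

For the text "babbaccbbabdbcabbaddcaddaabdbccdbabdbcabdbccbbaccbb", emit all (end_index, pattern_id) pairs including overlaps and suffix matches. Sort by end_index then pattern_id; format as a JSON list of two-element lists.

Construct AC machine:
Trie (insert patterns):
  0='ε' goto a→1 b→12 c→9 d→6
  1='a' goto a→18 b→2 d→7
  2='ab' goto d→3
  3='abd' goto b→4
  4='abdb' goto c→5
  5='abdbc' goto ·  ←P0
  6='d' goto b→21  ←P1
  7='ad' goto d→8
  8='add' goto ·  ←P2
  9='c' goto d→10
  10='cd' goto b→11
  11='cdb' goto ·  ←P3
  12='b' goto b→13
  13='bb' goto a→14
  14='bba' goto c→15
  15='bbac' goto c→16
  16='bbacc' goto b→17
  17='bbaccb' goto ·  ←P4
  18='aa' goto d→19
  19='aad' goto a→20
  20='aada' goto ·  ←P5
  21='db' goto ·  ←P6

BFS fail/out derivation:
  fail(1) 'a': from fail(0)=0 chase 'a': 0 ⇒ 0;  out=∅∪out(0)=∅
  fail(6) 'd': from fail(0)=0 chase 'd': 0 ⇒ 0;  out={1}∪out(0)={1}
  fail(9) 'c': from fail(0)=0 chase 'c': 0 ⇒ 0;  out=∅∪out(0)=∅
  fail(12) 'b': from fail(0)=0 chase 'b': 0 ⇒ 0;  out=∅∪out(0)=∅
  fail(2) 'ab': from fail(1)=0 chase 'b': 0 ⇒ 12;  out=∅∪out(12)=∅
  fail(7) 'ad': from fail(1)=0 chase 'd': 0 ⇒ 6;  out=∅∪out(6)={1}
  fail(10) 'cd': from fail(9)=0 chase 'd': 0 ⇒ 6;  out=∅∪out(6)={1}
  fail(13) 'bb': from fail(12)=0 chase 'b': 0 ⇒ 12;  out=∅∪out(12)=∅
  fail(18) 'aa': from fail(1)=0 chase 'a': 0 ⇒ 1;  out=∅∪out(1)=∅
  fail(21) 'db': from fail(6)=0 chase 'b': 0 ⇒ 12;  out={6}∪out(12)={6}
  fail(3) 'abd': from fail(2)=12 chase 'd': 12→0 ⇒ 6;  out=∅∪out(6)={1}
  fail(8) 'add': from fail(7)=6 chase 'd': 6→0 ⇒ 6;  out={2}∪out(6)={1,2}
  fail(11) 'cdb': from fail(10)=6 chase 'b': 6 ⇒ 21;  out={3}∪out(21)={3,6}
  fail(14) 'bba': from fail(13)=12 chase 'a': 12→0 ⇒ 1;  out=∅∪out(1)=∅
  fail(19) 'aad': from fail(18)=1 chase 'd': 1 ⇒ 7;  out=∅∪out(7)={1}
  fail(4) 'abdb': from fail(3)=6 chase 'b': 6 ⇒ 21;  out=∅∪out(21)={6}
  fail(15) 'bbac': from fail(14)=1 chase 'c': 1→0 ⇒ 9;  out=∅∪out(9)=∅
  fail(20) 'aada': from fail(19)=7 chase 'a': 7→6→0 ⇒ 1;  out={5}∪out(1)={5}
  fail(5) 'abdbc': from fail(4)=21 chase 'c': 21→12→0 ⇒ 9;  out={0}∪out(9)={0}
  fail(16) 'bbacc': from fail(15)=9 chase 'c': 9→0 ⇒ 9;  out=∅∪out(9)=∅
  fail(17) 'bbaccb': from fail(16)=9 chase 'b': 9→0 ⇒ 12;  out={4}∪out(12)={4}

Text stream:
pos 0 'b': at 12
pos 1 'a': at 1 ·f
pos 2 'b': at 2
pos 3 'b': at 13 ·f
pos 4 'a': at 14
pos 5 'c': at 15
pos 6 'c': at 16
pos 7 'b': at 17  → match P4@[2:7]
pos 8 'b': at 13 ·f
pos 9 'a': at 14
pos 10 'b': at 2 ·f
pos 11 'd': at 3  → match P1@[11:11]
pos 12 'b': at 4  → match P6@[11:12]
pos 13 'c': at 5  → match P0@[9:13]
pos 14 'a': at 1 ·f
pos 15 'b': at 2
pos 16 'b': at 13 ·f
pos 17 'a': at 14
pos 18 'd': at 7 ·f  → match P1@[18:18]
pos 19 'd': at 8  → match P1@[19:19],P2@[17:19]
pos 20 'c': at 9 ·f
pos 21 'a': at 1 ·f
pos 22 'd': at 7  → match P1@[22:22]
pos 23 'd': at 8  → match P1@[23:23],P2@[21:23]
pos 24 'a': at 1 ·f
pos 25 'a': at 18
pos 26 'b': at 2 ·f
pos 27 'd': at 3  → match P1@[27:27]
pos 28 'b': at 4  → match P6@[27:28]
pos 29 'c': at 5  → match P0@[25:29]
pos 30 'c': at 9 ·f
pos 31 'd': at 10  → match P1@[31:31]
pos 32 'b': at 11  → match P3@[30:32],P6@[31:32]
pos 33 'a': at 1 ·f
pos 34 'b': at 2
pos 35 'd': at 3  → match P1@[35:35]
pos 36 'b': at 4  → match P6@[35:36]
pos 37 'c': at 5  → match P0@[33:37]
pos 38 'a': at 1 ·f
pos 39 'b': at 2
pos 40 'd': at 3  → match P1@[40:40]
pos 41 'b': at 4  → match P6@[40:41]
pos 42 'c': at 5  → match P0@[38:42]
pos 43 'c': at 9 ·f
pos 44 'b': at 12 ·f
pos 45 'b': at 13
pos 46 'a': at 14
pos 47 'c': at 15
pos 48 'c': at 16
pos 49 'b': at 17  → match P4@[44:49]
pos 50 'b': at 13 ·f

Result: [[7,4],[11,1],[12,6],[13,0],[18,1],[19,1],[19,2],[22,1],[23,1],[23,2],[27,1],[28,6],[29,0],[31,1],[32,3],[32,6],[35,1],[36,6],[37,0],[40,1],[41,6],[42,0],[49,4]]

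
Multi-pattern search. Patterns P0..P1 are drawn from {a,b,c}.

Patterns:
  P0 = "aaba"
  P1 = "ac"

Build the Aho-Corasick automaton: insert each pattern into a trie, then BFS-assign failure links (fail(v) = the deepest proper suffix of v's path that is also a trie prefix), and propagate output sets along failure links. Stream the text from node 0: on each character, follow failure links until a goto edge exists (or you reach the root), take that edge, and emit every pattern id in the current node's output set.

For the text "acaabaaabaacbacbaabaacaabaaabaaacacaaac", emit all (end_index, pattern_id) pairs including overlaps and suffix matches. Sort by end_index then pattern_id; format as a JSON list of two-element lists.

Build:
Trie nodes:
  n0 'ε': a→1
  n1 'a': a→2 c→5
  n2 'aa': b→3
  n3 'aab': a→4
  n4 'aaba': ·  [P0 ends]
  n5 'ac': ·  [P1 ends]

BFS fail/out derivation:
  n1('a'): parent n0 fail=0; on 'a' 0 → fail=0;  out ∅∪∅=∅
  n2('aa'): parent n1 fail=0; on 'a' 0 → fail=1;  out ∅∪∅=∅
  n5('ac'): parent n1 fail=0; on 'c' 0 → fail=0;  out {1}∪∅={1}
  n3('aab'): parent n2 fail=1; on 'b' 1→0 → fail=0;  out ∅∪∅=∅
  n4('aaba'): parent n3 fail=0; on 'a' 0 → fail=1;  out {0}∪∅={0}

Text stream:
i=0 'a': node 0→1
i=1 'c': node 1→5  → match P1@[0:1]
i=2 'a': node 5→1 (via fail)
i=3 'a': node 1→2
i=4 'b': node 2→3
i=5 'a': node 3→4  → match P0@[2:5]
i=6 'a': node 4→2 (via fail)
i=7 'a': node 2→2 (via fail)
i=8 'b': node 2→3
i=9 'a': node 3→4  → match P0@[6:9]
i=10 'a': node 4→2 (via fail)
i=11 'c': node 2→5 (via fail)  → match P1@[10:11]
i=12 'b': node 5→0 (via fail)
i=13 'a': node 0→1
i=14 'c': node 1→5  → match P1@[13:14]
i=15 'b': node 5→0 (via fail)
i=16 'a': node 0→1
i=17 'a': node 1→2
i=18 'b': node 2→3
i=19 'a': node 3→4  → match P0@[16:19]
i=20 'a': node 4→2 (via fail)
i=21 'c': node 2→5 (via fail)  → match P1@[20:21]
i=22 'a': node 5→1 (via fail)
i=23 'a': node 1→2
i=24 'b': node 2→3
i=25 'a': node 3→4  → match P0@[22:25]
i=26 'a': node 4→2 (via fail)
i=27 'a': node 2→2 (via fail)
i=28 'b': node 2→3
i=29 'a': node 3→4  → match P0@[26:29]
i=30 'a': node 4→2 (via fail)
i=31 'a': node 2→2 (via fail)
i=32 'c': node 2→5 (via fail)  → match P1@[31:32]
i=33 'a': node 5→1 (via fail)
i=34 'c': node 1→5  → match P1@[33:34]
i=35 'a': node 5→1 (via fail)
i=36 'a': node 1→2
i=37 'a': node 2→2 (via fail)
i=38 'c': node 2→5 (via fail)  → match P1@[37:38]

Result: [[1,1],[5,0],[9,0],[11,1],[14,1],[19,0],[21,1],[25,0],[29,0],[32,1],[34,1],[38,1]]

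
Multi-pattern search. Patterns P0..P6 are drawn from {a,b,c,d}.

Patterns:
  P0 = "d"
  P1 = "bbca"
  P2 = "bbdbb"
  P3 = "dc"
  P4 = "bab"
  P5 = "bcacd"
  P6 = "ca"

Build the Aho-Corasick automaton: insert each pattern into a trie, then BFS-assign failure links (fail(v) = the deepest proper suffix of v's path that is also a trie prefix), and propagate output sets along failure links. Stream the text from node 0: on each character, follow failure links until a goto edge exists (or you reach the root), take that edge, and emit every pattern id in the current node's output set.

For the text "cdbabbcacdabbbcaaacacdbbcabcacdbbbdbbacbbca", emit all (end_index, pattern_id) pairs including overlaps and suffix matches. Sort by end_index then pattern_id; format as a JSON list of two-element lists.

Build automaton:
Trie (insert patterns):
  n0 'ε': b→2 c→16 d→1
  n1 'd': c→9  ←P0
  n2 'b': a→10 b→3 c→12
  n3 'bb': c→4 d→6
  n4 'bbc': a→5
  n5 'bbca': ·  ←P1
  n6 'bbd': b→7
  n7 'bbdb': b→8
  n8 'bbdbb': ·  ←P2
  n9 'dc': ·  ←P3
  n10 'ba': b→11
  n11 'bab': ·  ←P4
  n12 'bc': a→13
  n13 'bca': c→14
  n14 'bcac': d→15
  n15 'bcacd': ·  ←P5
  n16 'c': a→17
  n17 'ca': ·  ←P6

Failure links (BFS by depth):
  fail(1) 'd': from fail(0)=0 chase 'd': 0 ⇒ 0;  out={0}∪out(0)={0}
  fail(2) 'b': from fail(0)=0 chase 'b': 0 ⇒ 0;  out=∅∪out(0)=∅
  fail(16) 'c': from fail(0)=0 chase 'c': 0 ⇒ 0;  out=∅∪out(0)=∅
  fail(3) 'bb': from fail(2)=0 chase 'b': 0 ⇒ 2;  out=∅∪out(2)=∅
  fail(9) 'dc': from fail(1)=0 chase 'c': 0 ⇒ 16;  out={3}∪out(16)={3}
  fail(10) 'ba': from fail(2)=0 chase 'a': 0 ⇒ 0;  out=∅∪out(0)=∅
  fail(12) 'bc': from fail(2)=0 chase 'c': 0 ⇒ 16;  out=∅∪out(16)=∅
  fail(17) 'ca': from fail(16)=0 chase 'a': 0 ⇒ 0;  out={6}∪out(0)={6}
  fail(4) 'bbc': from fail(3)=2 chase 'c': 2 ⇒ 12;  out=∅∪out(12)=∅
  fail(6) 'bbd': from fail(3)=2 chase 'd': 2→0 ⇒ 1;  out=∅∪out(1)={0}
  fail(11) 'bab': from fail(10)=0 chase 'b': 0 ⇒ 2;  out={4}∪out(2)={4}
  fail(13) 'bca': from fail(12)=16 chase 'a': 16 ⇒ 17;  out=∅∪out(17)={6}
  fail(5) 'bbca': from fail(4)=12 chase 'a': 12 ⇒ 13;  out={1}∪out(13)={1,6}
  fail(7) 'bbdb': from fail(6)=1 chase 'b': 1→0 ⇒ 2;  out=∅∪out(2)=∅
  fail(14) 'bcac': from fail(13)=17 chase 'c': 17→0 ⇒ 16;  out=∅∪out(16)=∅
  fail(8) 'bbdbb': from fail(7)=2 chase 'b': 2 ⇒ 3;  out={2}∪out(3)={2}
  fail(15) 'bcacd': from fail(14)=16 chase 'd': 16→0 ⇒ 1;  out={5}∪out(1)={0,5}

Scan:
i=0 'c': node 0→16
i=1 'd': node 16→1 (via fail)  ** P0@[1:1]
i=2 'b': node 1→2 (via fail)
i=3 'a': node 2→10
i=4 'b': node 10→11  ** P4@[2:4]
i=5 'b': node 11→3 (via fail)
i=6 'c': node 3→4
i=7 'a': node 4→5  ** P1@[4:7],P6@[6:7]
i=8 'c': node 5→14 (via fail)
i=9 'd': node 14→15  ** P0@[9:9],P5@[5:9]
i=10 'a': node 15→0 (via fail)
i=11 'b': node 0→2
i=12 'b': node 2→3
i=13 'b': node 3→3 (via fail)
i=14 'c': node 3→4
i=15 'a': node 4→5  ** P1@[12:15],P6@[14:15]
i=16 'a': node 5→0 (via fail)
i=17 'a': node 0→0
i=18 'c': node 0→16
i=19 'a': node 16→17  ** P6@[18:19]
i=20 'c': node 17→16 (via fail)
i=21 'd': node 16→1 (via fail)  ** P0@[21:21]
i=22 'b': node 1→2 (via fail)
i=23 'b': node 2→3
i=24 'c': node 3→4
i=25 'a': node 4→5  ** P1@[22:25],P6@[24:25]
i=26 'b': node 5→2 (via fail)
i=27 'c': node 2→12
i=28 'a': node 12→13  ** P6@[27:28]
i=29 'c': node 13→14
i=30 'd': node 14→15  ** P0@[30:30],P5@[26:30]
i=31 'b': node 15→2 (via fail)
i=32 'b': node 2→3
i=33 'b': node 3→3 (via fail)
i=34 'd': node 3→6  ** P0@[34:34]
i=35 'b': node 6→7
i=36 'b': node 7→8  ** P2@[32:36]
i=37 'a': node 8→10 (via fail)
i=38 'c': node 10→16 (via fail)
i=39 'b': node 16→2 (via fail)
i=40 'b': node 2→3
i=41 'c': node 3→4
i=42 'a': node 4→5  ** P1@[39:42],P6@[41:42]

Result: [[1,0],[4,4],[7,1],[7,6],[9,0],[9,5],[15,1],[15,6],[19,6],[21,0],[25,1],[25,6],[28,6],[30,0],[30,5],[34,0],[36,2],[42,1],[42,6]]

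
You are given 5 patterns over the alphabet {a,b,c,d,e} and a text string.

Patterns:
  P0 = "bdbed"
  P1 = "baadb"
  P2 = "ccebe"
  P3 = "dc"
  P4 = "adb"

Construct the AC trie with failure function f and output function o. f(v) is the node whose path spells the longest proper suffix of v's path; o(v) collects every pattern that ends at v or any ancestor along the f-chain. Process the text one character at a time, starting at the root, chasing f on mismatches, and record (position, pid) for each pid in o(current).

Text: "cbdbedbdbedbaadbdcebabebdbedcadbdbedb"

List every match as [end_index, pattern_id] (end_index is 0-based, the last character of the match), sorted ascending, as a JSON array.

Build:
Trie (insert patterns):
  n0 'ε': a→17 b→1 c→10 d→15
  n1 'b': a→6 d→2
  n2 'bd': b→3
  n3 'bdb': e→4
  n4 'bdbe': d→5
  n5 'bdbed': ·  [P0 ends]
  n6 'ba': a→7
  n7 'baa': d→8
  n8 'baad': b→9
  n9 'baadb': ·  [P1 ends]
  n10 'c': c→11
  n11 'cc': e→12
  n12 'cce': b→13
  n13 'cceb': e→14
  n14 'ccebe': ·  [P2 ends]
  n15 'd': c→16
  n16 'dc': ·  [P3 ends]
  n17 'a': d→18
  n18 'ad': b→19
  n19 'adb': ·  [P4 ends]

Failure links (BFS by depth):
  n1('b'): parent n0 fail=0; on 'b' 0 → fail=0;  out ∅∪∅=∅
  n10('c'): parent n0 fail=0; on 'c' 0 → fail=0;  out ∅∪∅=∅
  n15('d'): parent n0 fail=0; on 'd' 0 → fail=0;  out ∅∪∅=∅
  n17('a'): parent n0 fail=0; on 'a' 0 → fail=0;  out ∅∪∅=∅
  n2('bd'): parent n1 fail=0; on 'd' 0 → fail=15;  out ∅∪∅=∅
  n6('ba'): parent n1 fail=0; on 'a' 0 → fail=17;  out ∅∪∅=∅
  n11('cc'): parent n10 fail=0; on 'c' 0 → fail=10;  out ∅∪∅=∅
  n16('dc'): parent n15 fail=0; on 'c' 0 → fail=10;  out {3}∪∅={3}
  n18('ad'): parent n17 fail=0; on 'd' 0 → fail=15;  out ∅∪∅=∅
  n3('bdb'): parent n2 fail=15; on 'b' 15→0 → fail=1;  out ∅∪∅=∅
  n7('baa'): parent n6 fail=17; on 'a' 17→0 → fail=17;  out ∅∪∅=∅
  n12('cce'): parent n11 fail=10; on 'e' 10→0 → fail=0;  out ∅∪∅=∅
  n19('adb'): parent n18 fail=15; on 'b' 15→0 → fail=1;  out {4}∪∅={4}
  n4('bdbe'): parent n3 fail=1; on 'e' 1→0 → fail=0;  out ∅∪∅=∅
  n8('baad'): parent n7 fail=17; on 'd' 17 → fail=18;  out ∅∪∅=∅
  n13('cceb'): parent n12 fail=0; on 'b' 0 → fail=1;  out ∅∪∅=∅
  n5('bdbed'): parent n4 fail=0; on 'd' 0 → fail=15;  out {0}∪∅={0}
  n9('baadb'): parent n8 fail=18; on 'b' 18 → fail=19;  out {1}∪{4}={1,4}
  n14('ccebe'): parent n13 fail=1; on 'e' 1→0 → fail=0;  out {2}∪∅={2}

Run:
[0] read 'c'  n0⇒n10
[1] read 'b'  n10⇒n1 (fail-walked)
[2] read 'd'  n1⇒n2
[3] read 'b'  n2⇒n3
[4] read 'e'  n3⇒n4
[5] read 'd'  n4⇒n5  → match P0@[1:5]
[6] read 'b'  n5⇒n1 (fail-walked)
[7] read 'd'  n1⇒n2
[8] read 'b'  n2⇒n3
[9] read 'e'  n3⇒n4
[10] read 'd'  n4⇒n5  → match P0@[6:10]
[11] read 'b'  n5⇒n1 (fail-walked)
[12] read 'a'  n1⇒n6
[13] read 'a'  n6⇒n7
[14] read 'd'  n7⇒n8
[15] read 'b'  n8⇒n9  → match P1@[11:15],P4@[13:15]
[16] read 'd'  n9⇒n2 (fail-walked)
[17] read 'c'  n2⇒n16 (fail-walked)  → match P3@[16:17]
[18] read 'e'  n16⇒n0 (fail-walked)
[19] read 'b'  n0⇒n1
[20] read 'a'  n1⇒n6
[21] read 'b'  n6⇒n1 (fail-walked)
[22] read 'e'  n1⇒n0 (fail-walked)
[23] read 'b'  n0⇒n1
[24] read 'd'  n1⇒n2
[25] read 'b'  n2⇒n3
[26] read 'e'  n3⇒n4
[27] read 'd'  n4⇒n5  → match P0@[23:27]
[28] read 'c'  n5⇒n16 (fail-walked)  → match P3@[27:28]
[29] read 'a'  n16⇒n17 (fail-walked)
[30] read 'd'  n17⇒n18
[31] read 'b'  n18⇒n19  → match P4@[29:31]
[32] read 'd'  n19⇒n2 (fail-walked)
[33] read 'b'  n2⇒n3
[34] read 'e'  n3⇒n4
[35] read 'd'  n4⇒n5  → match P0@[31:35]
[36] read 'b'  n5⇒n1 (fail-walked)

Matches: [[5,0],[10,0],[15,1],[15,4],[17,3],[27,0],[28,3],[31,4],[35,0]]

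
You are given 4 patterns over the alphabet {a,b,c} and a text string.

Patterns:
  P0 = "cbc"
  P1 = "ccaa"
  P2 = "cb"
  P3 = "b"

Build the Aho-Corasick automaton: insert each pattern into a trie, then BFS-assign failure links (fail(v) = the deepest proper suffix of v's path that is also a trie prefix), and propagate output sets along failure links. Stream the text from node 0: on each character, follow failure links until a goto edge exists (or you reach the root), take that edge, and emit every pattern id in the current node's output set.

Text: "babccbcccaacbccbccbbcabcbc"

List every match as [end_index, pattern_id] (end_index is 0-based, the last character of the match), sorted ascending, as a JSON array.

Build:
Trie (insert patterns):
  0='ε' goto b→7 c→1
  1='c' goto b→2 c→4
  2='cb' goto c→3  ←P2
  3='cbc' goto ·  ←P0
  4='cc' goto a→5
  5='cca' goto a→6
  6='ccaa' goto ·  ←P1
  7='b' goto ·  ←P3

BFS fail/out derivation:
  n1('c'): parent n0 fail=0; on 'c' 0 → fail=0;  out ∅∪∅=∅
  n7('b'): parent n0 fail=0; on 'b' 0 → fail=0;  out {3}∪∅={3}
  n2('cb'): parent n1 fail=0; on 'b' 0 → fail=7;  out {2}∪{3}={2,3}
  n4('cc'): parent n1 fail=0; on 'c' 0 → fail=1;  out ∅∪∅=∅
  n3('cbc'): parent n2 fail=7; on 'c' 7→0 → fail=1;  out {0}∪∅={0}
  n5('cca'): parent n4 fail=1; on 'a' 1→0 → fail=0;  out ∅∪∅=∅
  n6('ccaa'): parent n5 fail=0; on 'a' 0 → fail=0;  out {1}∪∅={1}

Text stream:
pos 0 'b': at 7  emit P3@[0:0]
pos 1 'a': at 0 (via fail)
pos 2 'b': at 7  emit P3@[2:2]
pos 3 'c': at 1 (via fail)
pos 4 'c': at 4
pos 5 'b': at 2 (via fail)  emit P2@[4:5],P3@[5:5]
pos 6 'c': at 3  emit P0@[4:6]
pos 7 'c': at 4 (via fail)
pos 8 'c': at 4 (via fail)
pos 9 'a': at 5
pos 10 'a': at 6  emit P1@[7:10]
pos 11 'c': at 1 (via fail)
pos 12 'b': at 2  emit P2@[11:12],P3@[12:12]
pos 13 'c': at 3  emit P0@[11:13]
pos 14 'c': at 4 (via fail)
pos 15 'b': at 2 (via fail)  emit P2@[14:15],P3@[15:15]
pos 16 'c': at 3  emit P0@[14:16]
pos 17 'c': at 4 (via fail)
pos 18 'b': at 2 (via fail)  emit P2@[17:18],P3@[18:18]
pos 19 'b': at 7 (via fail)  emit P3@[19:19]
pos 20 'c': at 1 (via fail)
pos 21 'a': at 0 (via fail)
pos 22 'b': at 7  emit P3@[22:22]
pos 23 'c': at 1 (via fail)
pos 24 'b': at 2  emit P2@[23:24],P3@[24:24]
pos 25 'c': at 3  emit P0@[23:25]

All matches (sorted): [[0,3],[2,3],[5,2],[5,3],[6,0],[10,1],[12,2],[12,3],[13,0],[15,2],[15,3],[16,0],[18,2],[18,3],[19,3],[22,3],[24,2],[24,3],[25,0]]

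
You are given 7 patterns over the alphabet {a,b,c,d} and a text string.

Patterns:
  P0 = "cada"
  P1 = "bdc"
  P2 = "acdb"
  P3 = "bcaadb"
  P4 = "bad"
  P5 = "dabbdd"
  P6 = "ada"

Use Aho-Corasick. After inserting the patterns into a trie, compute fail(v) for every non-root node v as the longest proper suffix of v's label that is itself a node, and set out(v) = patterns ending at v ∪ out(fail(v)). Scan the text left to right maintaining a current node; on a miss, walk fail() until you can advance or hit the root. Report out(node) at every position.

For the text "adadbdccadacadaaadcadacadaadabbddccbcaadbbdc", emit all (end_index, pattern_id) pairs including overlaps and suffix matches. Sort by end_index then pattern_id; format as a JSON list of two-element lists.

Construct AC machine:
Trie (insert patterns):
  0='ε' goto a→8 b→5 c→1 d→19
  1='c' goto a→2
  2='ca' goto d→3
  3='cad' goto a→4
  4='cada' goto ·  [P0 ends]
  5='b' goto a→17 c→12 d→6
  6='bd' goto c→7
  7='bdc' goto ·  [P1 ends]
  8='a' goto c→9 d→25
  9='ac' goto d→10
  10='acd' goto b→11
  11='acdb' goto ·  [P2 ends]
  12='bc' goto a→13
  13='bca' goto a→14
  14='bcaa' goto d→15
  15='bcaad' goto b→16
  16='bcaadb' goto ·  [P3 ends]
  17='ba' goto d→18
  18='bad' goto ·  [P4 ends]
  19='d' goto a→20
  20='da' goto b→21
  21='dab' goto b→22
  22='dabb' goto d→23
  23='dabbd' goto d→24
  24='dabbdd' goto ·  [P5 ends]
  25='ad' goto a→26
  26='ada' goto ·  [P6 ends]

Failure links (BFS by depth):
  fail(1) 'c': from fail(0)=0 chase 'c': 0 ⇒ 0;  out=∅∪out(0)=∅
  fail(5) 'b': from fail(0)=0 chase 'b': 0 ⇒ 0;  out=∅∪out(0)=∅
  fail(8) 'a': from fail(0)=0 chase 'a': 0 ⇒ 0;  out=∅∪out(0)=∅
  fail(19) 'd': from fail(0)=0 chase 'd': 0 ⇒ 0;  out=∅∪out(0)=∅
  fail(2) 'ca': from fail(1)=0 chase 'a': 0 ⇒ 8;  out=∅∪out(8)=∅
  fail(6) 'bd': from fail(5)=0 chase 'd': 0 ⇒ 19;  out=∅∪out(19)=∅
  fail(9) 'ac': from fail(8)=0 chase 'c': 0 ⇒ 1;  out=∅∪out(1)=∅
  fail(12) 'bc': from fail(5)=0 chase 'c': 0 ⇒ 1;  out=∅∪out(1)=∅
  fail(17) 'ba': from fail(5)=0 chase 'a': 0 ⇒ 8;  out=∅∪out(8)=∅
  fail(20) 'da': from fail(19)=0 chase 'a': 0 ⇒ 8;  out=∅∪out(8)=∅
  fail(25) 'ad': from fail(8)=0 chase 'd': 0 ⇒ 19;  out=∅∪out(19)=∅
  fail(3) 'cad': from fail(2)=8 chase 'd': 8 ⇒ 25;  out=∅∪out(25)=∅
  fail(7) 'bdc': from fail(6)=19 chase 'c': 19→0 ⇒ 1;  out={1}∪out(1)={1}
  fail(10) 'acd': from fail(9)=1 chase 'd': 1→0 ⇒ 19;  out=∅∪out(19)=∅
  fail(13) 'bca': from fail(12)=1 chase 'a': 1 ⇒ 2;  out=∅∪out(2)=∅
  fail(18) 'bad': from fail(17)=8 chase 'd': 8 ⇒ 25;  out={4}∪out(25)={4}
  fail(21) 'dab': from fail(20)=8 chase 'b': 8→0 ⇒ 5;  out=∅∪out(5)=∅
  fail(26) 'ada': from fail(25)=19 chase 'a': 19 ⇒ 20;  out={6}∪out(20)={6}
  fail(4) 'cada': from fail(3)=25 chase 'a': 25 ⇒ 26;  out={0}∪out(26)={0,6}
  fail(11) 'acdb': from fail(10)=19 chase 'b': 19→0 ⇒ 5;  out={2}∪out(5)={2}
  fail(14) 'bcaa': from fail(13)=2 chase 'a': 2→8→0 ⇒ 8;  out=∅∪out(8)=∅
  fail(22) 'dabb': from fail(21)=5 chase 'b': 5→0 ⇒ 5;  out=∅∪out(5)=∅
  fail(15) 'bcaad': from fail(14)=8 chase 'd': 8 ⇒ 25;  out=∅∪out(25)=∅
  fail(23) 'dabbd': from fail(22)=5 chase 'd': 5 ⇒ 6;  out=∅∪out(6)=∅
  fail(16) 'bcaadb': from fail(15)=25 chase 'b': 25→19→0 ⇒ 5;  out={3}∪out(5)={3}
  fail(24) 'dabbdd': from fail(23)=6 chase 'd': 6→19→0 ⇒ 19;  out={5}∪out(19)={5}

Run:
pos 0 'a': at 8
pos 1 'd': at 25
pos 2 'a': at 26  emit P6@[0:2]
pos 3 'd': at 25 (fail-walked)
pos 4 'b': at 5 (fail-walked)
pos 5 'd': at 6
pos 6 'c': at 7  emit P1@[4:6]
pos 7 'c': at 1 (fail-walked)
pos 8 'a': at 2
pos 9 'd': at 3
pos 10 'a': at 4  emit P0@[7:10],P6@[8:10]
pos 11 'c': at 9 (fail-walked)
pos 12 'a': at 2 (fail-walked)
pos 13 'd': at 3
pos 14 'a': at 4  emit P0@[11:14],P6@[12:14]
pos 15 'a': at 8 (fail-walked)
pos 16 'a': at 8 (fail-walked)
pos 17 'd': at 25
pos 18 'c': at 1 (fail-walked)
pos 19 'a': at 2
pos 20 'd': at 3
pos 21 'a': at 4  emit P0@[18:21],P6@[19:21]
pos 22 'c': at 9 (fail-walked)
pos 23 'a': at 2 (fail-walked)
pos 24 'd': at 3
pos 25 'a': at 4  emit P0@[22:25],P6@[23:25]
pos 26 'a': at 8 (fail-walked)
pos 27 'd': at 25
pos 28 'a': at 26  emit P6@[26:28]
pos 29 'b': at 21 (fail-walked)
pos 30 'b': at 22
pos 31 'd': at 23
pos 32 'd': at 24  emit P5@[27:32]
pos 33 'c': at 1 (fail-walked)
pos 34 'c': at 1 (fail-walked)
pos 35 'b': at 5 (fail-walked)
pos 36 'c': at 12
pos 37 'a': at 13
pos 38 'a': at 14
pos 39 'd': at 15
pos 40 'b': at 16  emit P3@[35:40]
pos 41 'b': at 5 (fail-walked)
pos 42 'd': at 6
pos 43 'c': at 7  emit P1@[41:43]

All matches (sorted): [[2,6],[6,1],[10,0],[10,6],[14,0],[14,6],[21,0],[21,6],[25,0],[25,6],[28,6],[32,5],[40,3],[43,1]]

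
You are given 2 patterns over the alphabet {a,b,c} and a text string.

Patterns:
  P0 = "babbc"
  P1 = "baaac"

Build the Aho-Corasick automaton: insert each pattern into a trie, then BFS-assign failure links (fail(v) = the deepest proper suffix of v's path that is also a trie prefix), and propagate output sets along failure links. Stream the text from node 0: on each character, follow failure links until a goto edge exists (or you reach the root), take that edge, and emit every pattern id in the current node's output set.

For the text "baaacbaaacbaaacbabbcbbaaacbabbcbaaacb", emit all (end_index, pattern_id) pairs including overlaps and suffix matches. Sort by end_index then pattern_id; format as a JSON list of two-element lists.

Build:
Trie (insert patterns):
  0='ε' goto b→1
  1='b' goto a→2
  2='ba' goto a→6 b→3
  3='bab' goto b→4
  4='babb' goto c→5
  5='babbc' goto ·  ←P0
  6='baa' goto a→7
  7='baaa' goto c→8
  8='baaac' goto ·  ←P1

BFS fail/out derivation:
  fail(1) 'b': from fail(0)=0 chase 'b': 0 ⇒ 0;  out=∅∪out(0)=∅
  fail(2) 'ba': from fail(1)=0 chase 'a': 0 ⇒ 0;  out=∅∪out(0)=∅
  fail(3) 'bab': from fail(2)=0 chase 'b': 0 ⇒ 1;  out=∅∪out(1)=∅
  fail(6) 'baa': from fail(2)=0 chase 'a': 0 ⇒ 0;  out=∅∪out(0)=∅
  fail(4) 'babb': from fail(3)=1 chase 'b': 1→0 ⇒ 1;  out=∅∪out(1)=∅
  fail(7) 'baaa': from fail(6)=0 chase 'a': 0 ⇒ 0;  out=∅∪out(0)=∅
  fail(5) 'babbc': from fail(4)=1 chase 'c': 1→0 ⇒ 0;  out={0}∪out(0)={0}
  fail(8) 'baaac': from fail(7)=0 chase 'c': 0 ⇒ 0;  out={1}∪out(0)={1}

Scan:
i=0 'b': node 0→1
i=1 'a': node 1→2
i=2 'a': node 2→6
i=3 'a': node 6→7
i=4 'c': node 7→8  ** P1@[0:4]
i=5 'b': node 8→1 (via fail)
i=6 'a': node 1→2
i=7 'a': node 2→6
i=8 'a': node 6→7
i=9 'c': node 7→8  ** P1@[5:9]
i=10 'b': node 8→1 (via fail)
i=11 'a': node 1→2
i=12 'a': node 2→6
i=13 'a': node 6→7
i=14 'c': node 7→8  ** P1@[10:14]
i=15 'b': node 8→1 (via fail)
i=16 'a': node 1→2
i=17 'b': node 2→3
i=18 'b': node 3→4
i=19 'c': node 4→5  ** P0@[15:19]
i=20 'b': node 5→1 (via fail)
i=21 'b': node 1→1 (via fail)
i=22 'a': node 1→2
i=23 'a': node 2→6
i=24 'a': node 6→7
i=25 'c': node 7→8  ** P1@[21:25]
i=26 'b': node 8→1 (via fail)
i=27 'a': node 1→2
i=28 'b': node 2→3
i=29 'b': node 3→4
i=30 'c': node 4→5  ** P0@[26:30]
i=31 'b': node 5→1 (via fail)
i=32 'a': node 1→2
i=33 'a': node 2→6
i=34 'a': node 6→7
i=35 'c': node 7→8  ** P1@[31:35]
i=36 'b': node 8→1 (via fail)

Result: [[4,1],[9,1],[14,1],[19,0],[25,1],[30,0],[35,1]]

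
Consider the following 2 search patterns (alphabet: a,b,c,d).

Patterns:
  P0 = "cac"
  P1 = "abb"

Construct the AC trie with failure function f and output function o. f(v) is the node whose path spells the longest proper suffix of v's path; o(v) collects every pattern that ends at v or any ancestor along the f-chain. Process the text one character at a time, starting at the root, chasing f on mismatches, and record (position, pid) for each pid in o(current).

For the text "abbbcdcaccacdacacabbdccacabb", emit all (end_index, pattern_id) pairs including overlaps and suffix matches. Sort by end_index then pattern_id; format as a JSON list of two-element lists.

Build automaton:
Trie (insert patterns):
  0='ε' goto a→4 c→1
  1='c' goto a→2
  2='ca' goto c→3
  3='cac' goto ·  ←P0
  4='a' goto b→5
  5='ab' goto b→6
  6='abb' goto ·  ←P1

Failure links (BFS by depth):
  fail(1) 'c': from fail(0)=0 chase 'c': 0 ⇒ 0;  out=∅∪out(0)=∅
  fail(4) 'a': from fail(0)=0 chase 'a': 0 ⇒ 0;  out=∅∪out(0)=∅
  fail(2) 'ca': from fail(1)=0 chase 'a': 0 ⇒ 4;  out=∅∪out(4)=∅
  fail(5) 'ab': from fail(4)=0 chase 'b': 0 ⇒ 0;  out=∅∪out(0)=∅
  fail(3) 'cac': from fail(2)=4 chase 'c': 4→0 ⇒ 1;  out={0}∪out(1)={0}
  fail(6) 'abb': from fail(5)=0 chase 'b': 0 ⇒ 0;  out={1}∪out(0)={1}

Scan:
pos 0 'a': at 4
pos 1 'b': at 5
pos 2 'b': at 6  emit P1@[0:2]
pos 3 'b': at 0 (fail-walked)
pos 4 'c': at 1
pos 5 'd': at 0 (fail-walked)
pos 6 'c': at 1
pos 7 'a': at 2
pos 8 'c': at 3  emit P0@[6:8]
pos 9 'c': at 1 (fail-walked)
pos 10 'a': at 2
pos 11 'c': at 3  emit P0@[9:11]
pos 12 'd': at 0 (fail-walked)
pos 13 'a': at 4
pos 14 'c': at 1 (fail-walked)
pos 15 'a': at 2
pos 16 'c': at 3  emit P0@[14:16]
pos 17 'a': at 2 (fail-walked)
pos 18 'b': at 5 (fail-walked)
pos 19 'b': at 6  emit P1@[17:19]
pos 20 'd': at 0 (fail-walked)
pos 21 'c': at 1
pos 22 'c': at 1 (fail-walked)
pos 23 'a': at 2
pos 24 'c': at 3  emit P0@[22:24]
pos 25 'a': at 2 (fail-walked)
pos 26 'b': at 5 (fail-walked)
pos 27 'b': at 6  emit P1@[25:27]

Result: [[2,1],[8,0],[11,0],[16,0],[19,1],[24,0],[27,1]]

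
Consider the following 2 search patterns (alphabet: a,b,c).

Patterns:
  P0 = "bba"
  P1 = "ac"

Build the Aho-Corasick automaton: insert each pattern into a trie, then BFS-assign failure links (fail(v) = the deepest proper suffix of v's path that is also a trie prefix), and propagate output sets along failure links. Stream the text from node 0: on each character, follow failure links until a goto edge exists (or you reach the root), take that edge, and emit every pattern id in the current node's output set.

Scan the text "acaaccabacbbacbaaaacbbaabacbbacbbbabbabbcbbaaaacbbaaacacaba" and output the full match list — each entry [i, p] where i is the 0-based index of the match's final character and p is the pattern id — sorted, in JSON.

Build:
Trie nodes:
  n0 'ε': a→4 b→1
  n1 'b': b→2
  n2 'bb': a→3
  n3 'bba': ·  ←P0
  n4 'a': c→5
  n5 'ac': ·  ←P1

Failure links (BFS by depth):
  fail(1) 'b': from fail(0)=0 chase 'b': 0 ⇒ 0;  out=∅∪out(0)=∅
  fail(4) 'a': from fail(0)=0 chase 'a': 0 ⇒ 0;  out=∅∪out(0)=∅
  fail(2) 'bb': from fail(1)=0 chase 'b': 0 ⇒ 1;  out=∅∪out(1)=∅
  fail(5) 'ac': from fail(4)=0 chase 'c': 0 ⇒ 0;  out={1}∪out(0)={1}
  fail(3) 'bba': from fail(2)=1 chase 'a': 1→0 ⇒ 4;  out={0}∪out(4)={0}

Text stream:
i=0 'a': node 0→4
i=1 'c': node 4→5  → match P1@[0:1]
i=2 'a': node 5→4 ·f
i=3 'a': node 4→4 ·f
i=4 'c': node 4→5  → match P1@[3:4]
i=5 'c': node 5→0 ·f
i=6 'a': node 0→4
i=7 'b': node 4→1 ·f
i=8 'a': node 1→4 ·f
i=9 'c': node 4→5  → match P1@[8:9]
i=10 'b': node 5→1 ·f
i=11 'b': node 1→2
i=12 'a': node 2→3  → match P0@[10:12]
i=13 'c': node 3→5 ·f  → match P1@[12:13]
i=14 'b': node 5→1 ·f
i=15 'a': node 1→4 ·f
i=16 'a': node 4→4 ·f
i=17 'a': node 4→4 ·f
i=18 'a': node 4→4 ·f
i=19 'c': node 4→5  → match P1@[18:19]
i=20 'b': node 5→1 ·f
i=21 'b': node 1→2
i=22 'a': node 2→3  → match P0@[20:22]
i=23 'a': node 3→4 ·f
i=24 'b': node 4→1 ·f
i=25 'a': node 1→4 ·f
i=26 'c': node 4→5  → match P1@[25:26]
i=27 'b': node 5→1 ·f
i=28 'b': node 1→2
i=29 'a': node 2→3  → match P0@[27:29]
i=30 'c': node 3→5 ·f  → match P1@[29:30]
i=31 'b': node 5→1 ·f
i=32 'b': node 1→2
i=33 'b': node 2→2 ·f
i=34 'a': node 2→3  → match P0@[32:34]
i=35 'b': node 3→1 ·f
i=36 'b': node 1→2
i=37 'a': node 2→3  → match P0@[35:37]
i=38 'b': node 3→1 ·f
i=39 'b': node 1→2
i=40 'c': node 2→0 ·f
i=41 'b': node 0→1
i=42 'b': node 1→2
i=43 'a': node 2→3  → match P0@[41:43]
i=44 'a': node 3→4 ·f
i=45 'a': node 4→4 ·f
i=46 'a': node 4→4 ·f
i=47 'c': node 4→5  → match P1@[46:47]
i=48 'b': node 5→1 ·f
i=49 'b': node 1→2
i=50 'a': node 2→3  → match P0@[48:50]
i=51 'a': node 3→4 ·f
i=52 'a': node 4→4 ·f
i=53 'c': node 4→5  → match P1@[52:53]
i=54 'a': node 5→4 ·f
i=55 'c': node 4→5  → match P1@[54:55]
i=56 'a': node 5→4 ·f
i=57 'b': node 4→1 ·f
i=58 'a': node 1→4 ·f

All matches (sorted): [[1,1],[4,1],[9,1],[12,0],[13,1],[19,1],[22,0],[26,1],[29,0],[30,1],[34,0],[37,0],[43,0],[47,1],[50,0],[53,1],[55,1]]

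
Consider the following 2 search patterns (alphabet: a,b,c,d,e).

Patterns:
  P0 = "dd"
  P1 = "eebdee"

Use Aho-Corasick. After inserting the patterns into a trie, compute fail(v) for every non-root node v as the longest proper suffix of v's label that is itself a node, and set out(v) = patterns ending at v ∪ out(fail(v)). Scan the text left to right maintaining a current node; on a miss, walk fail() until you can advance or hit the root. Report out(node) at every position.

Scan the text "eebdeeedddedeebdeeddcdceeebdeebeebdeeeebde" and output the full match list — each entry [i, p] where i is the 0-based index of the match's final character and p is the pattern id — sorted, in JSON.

Build automaton:
Trie nodes:
  n0 'ε': d→1 e→3
  n1 'd': d→2
  n2 'dd': ·  [P0 ends]
  n3 'e': e→4
  n4 'ee': b→5
  n5 'eeb': d→6
  n6 'eebd': e→7
  n7 'eebde': e→8
  n8 'eebdee': ·  [P1 ends]

Failure links (BFS by depth):
  n1('d'): parent n0 fail=0; on 'd' 0 → fail=0;  out ∅∪∅=∅
  n3('e'): parent n0 fail=0; on 'e' 0 → fail=0;  out ∅∪∅=∅
  n2('dd'): parent n1 fail=0; on 'd' 0 → fail=1;  out {0}∪∅={0}
  n4('ee'): parent n3 fail=0; on 'e' 0 → fail=3;  out ∅∪∅=∅
  n5('eeb'): parent n4 fail=3; on 'b' 3→0 → fail=0;  out ∅∪∅=∅
  n6('eebd'): parent n5 fail=0; on 'd' 0 → fail=1;  out ∅∪∅=∅
  n7('eebde'): parent n6 fail=1; on 'e' 1→0 → fail=3;  out ∅∪∅=∅
  n8('eebdee'): parent n7 fail=3; on 'e' 3 → fail=4;  out {1}∪∅={1}

Text stream:
pos 0 'e': at 3
pos 1 'e': at 4
pos 2 'b': at 5
pos 3 'd': at 6
pos 4 'e': at 7
pos 5 'e': at 8  emit P1@[0:5]
pos 6 'e': at 4 ·f
pos 7 'd': at 1 ·f
pos 8 'd': at 2  emit P0@[7:8]
pos 9 'd': at 2 ·f  emit P0@[8:9]
pos 10 'e': at 3 ·f
pos 11 'd': at 1 ·f
pos 12 'e': at 3 ·f
pos 13 'e': at 4
pos 14 'b': at 5
pos 15 'd': at 6
pos 16 'e': at 7
pos 17 'e': at 8  emit P1@[12:17]
pos 18 'd': at 1 ·f
pos 19 'd': at 2  emit P0@[18:19]
pos 20 'c': at 0 ·f
pos 21 'd': at 1
pos 22 'c': at 0 ·f
pos 23 'e': at 3
pos 24 'e': at 4
pos 25 'e': at 4 ·f
pos 26 'b': at 5
pos 27 'd': at 6
pos 28 'e': at 7
pos 29 'e': at 8  emit P1@[24:29]
pos 30 'b': at 5 ·f
pos 31 'e': at 3 ·f
pos 32 'e': at 4
pos 33 'b': at 5
pos 34 'd': at 6
pos 35 'e': at 7
pos 36 'e': at 8  emit P1@[31:36]
pos 37 'e': at 4 ·f
pos 38 'e': at 4 ·f
pos 39 'b': at 5
pos 40 'd': at 6
pos 41 'e': at 7

Matches: [[5,1],[8,0],[9,0],[17,1],[19,0],[29,1],[36,1]]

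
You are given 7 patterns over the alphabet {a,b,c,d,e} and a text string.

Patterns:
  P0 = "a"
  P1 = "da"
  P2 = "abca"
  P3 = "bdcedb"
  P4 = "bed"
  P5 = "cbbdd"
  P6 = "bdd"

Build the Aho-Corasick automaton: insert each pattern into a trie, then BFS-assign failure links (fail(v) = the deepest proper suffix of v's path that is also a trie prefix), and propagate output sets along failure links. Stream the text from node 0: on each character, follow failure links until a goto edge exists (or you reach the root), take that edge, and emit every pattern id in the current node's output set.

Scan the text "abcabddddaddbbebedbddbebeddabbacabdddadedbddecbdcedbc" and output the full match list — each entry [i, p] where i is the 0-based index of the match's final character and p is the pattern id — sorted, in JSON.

Build automaton:
Trie nodes:
  0='ε' goto a→1 b→7 c→15 d→2
  1='a' goto b→4  [P0 ends]
  2='d' goto a→3
  3='da' goto ·  [P1 ends]
  4='ab' goto c→5
  5='abc' goto a→6
  6='abca' goto ·  [P2 ends]
  7='b' goto d→8 e→13
  8='bd' goto c→9 d→20
  9='bdc' goto e→10
  10='bdce' goto d→11
  11='bdced' goto b→12
  12='bdcedb' goto ·  [P3 ends]
  13='be' goto d→14
  14='bed' goto ·  [P4 ends]
  15='c' goto b→16
  16='cb' goto b→17
  17='cbb' goto d→18
  18='cbbd' goto d→19
  19='cbbdd' goto ·  [P5 ends]
  20='bdd' goto ·  [P6 ends]

Failure links (BFS by depth):
  fail(1) 'a': from fail(0)=0 chase 'a': 0 ⇒ 0;  out={0}∪out(0)={0}
  fail(2) 'd': from fail(0)=0 chase 'd': 0 ⇒ 0;  out=∅∪out(0)=∅
  fail(7) 'b': from fail(0)=0 chase 'b': 0 ⇒ 0;  out=∅∪out(0)=∅
  fail(15) 'c': from fail(0)=0 chase 'c': 0 ⇒ 0;  out=∅∪out(0)=∅
  fail(3) 'da': from fail(2)=0 chase 'a': 0 ⇒ 1;  out={1}∪out(1)={0,1}
  fail(4) 'ab': from fail(1)=0 chase 'b': 0 ⇒ 7;  out=∅∪out(7)=∅
  fail(8) 'bd': from fail(7)=0 chase 'd': 0 ⇒ 2;  out=∅∪out(2)=∅
  fail(13) 'be': from fail(7)=0 chase 'e': 0 ⇒ 0;  out=∅∪out(0)=∅
  fail(16) 'cb': from fail(15)=0 chase 'b': 0 ⇒ 7;  out=∅∪out(7)=∅
  fail(5) 'abc': from fail(4)=7 chase 'c': 7→0 ⇒ 15;  out=∅∪out(15)=∅
  fail(9) 'bdc': from fail(8)=2 chase 'c': 2→0 ⇒ 15;  out=∅∪out(15)=∅
  fail(14) 'bed': from fail(13)=0 chase 'd': 0 ⇒ 2;  out={4}∪out(2)={4}
  fail(17) 'cbb': from fail(16)=7 chase 'b': 7→0 ⇒ 7;  out=∅∪out(7)=∅
  fail(20) 'bdd': from fail(8)=2 chase 'd': 2→0 ⇒ 2;  out={6}∪out(2)={6}
  fail(6) 'abca': from fail(5)=15 chase 'a': 15→0 ⇒ 1;  out={2}∪out(1)={0,2}
  fail(10) 'bdce': from fail(9)=15 chase 'e': 15→0 ⇒ 0;  out=∅∪out(0)=∅
  fail(18) 'cbbd': from fail(17)=7 chase 'd': 7 ⇒ 8;  out=∅∪out(8)=∅
  fail(11) 'bdced': from fail(10)=0 chase 'd': 0 ⇒ 2;  out=∅∪out(2)=∅
  fail(19) 'cbbdd': from fail(18)=8 chase 'd': 8 ⇒ 20;  out={5}∪out(20)={5,6}
  fail(12) 'bdcedb': from fail(11)=2 chase 'b': 2→0 ⇒ 7;  out={3}∪out(7)={3}

Text stream:
pos 0 'a': at 1  ** P0@[0:0]
pos 1 'b': at 4
pos 2 'c': at 5
pos 3 'a': at 6  ** P0@[3:3],P2@[0:3]
pos 4 'b': at 4 (fail-walked)
pos 5 'd': at 8 (fail-walked)
pos 6 'd': at 20  ** P6@[4:6]
pos 7 'd': at 2 (fail-walked)
pos 8 'd': at 2 (fail-walked)
pos 9 'a': at 3  ** P0@[9:9],P1@[8:9]
pos 10 'd': at 2 (fail-walked)
pos 11 'd': at 2 (fail-walked)
pos 12 'b': at 7 (fail-walked)
pos 13 'b': at 7 (fail-walked)
pos 14 'e': at 13
pos 15 'b': at 7 (fail-walked)
pos 16 'e': at 13
pos 17 'd': at 14  ** P4@[15:17]
pos 18 'b': at 7 (fail-walked)
pos 19 'd': at 8
pos 20 'd': at 20  ** P6@[18:20]
pos 21 'b': at 7 (fail-walked)
pos 22 'e': at 13
pos 23 'b': at 7 (fail-walked)
pos 24 'e': at 13
pos 25 'd': at 14  ** P4@[23:25]
pos 26 'd': at 2 (fail-walked)
pos 27 'a': at 3  ** P0@[27:27],P1@[26:27]
pos 28 'b': at 4 (fail-walked)
pos 29 'b': at 7 (fail-walked)
pos 30 'a': at 1 (fail-walked)  ** P0@[30:30]
pos 31 'c': at 15 (fail-walked)
pos 32 'a': at 1 (fail-walked)  ** P0@[32:32]
pos 33 'b': at 4
pos 34 'd': at 8 (fail-walked)
pos 35 'd': at 20  ** P6@[33:35]
pos 36 'd': at 2 (fail-walked)
pos 37 'a': at 3  ** P0@[37:37],P1@[36:37]
pos 38 'd': at 2 (fail-walked)
pos 39 'e': at 0 (fail-walked)
pos 40 'd': at 2
pos 41 'b': at 7 (fail-walked)
pos 42 'd': at 8
pos 43 'd': at 20  ** P6@[41:43]
pos 44 'e': at 0 (fail-walked)
pos 45 'c': at 15
pos 46 'b': at 16
pos 47 'd': at 8 (fail-walked)
pos 48 'c': at 9
pos 49 'e': at 10
pos 50 'd': at 11
pos 51 'b': at 12  ** P3@[46:51]
pos 52 'c': at 15 (fail-walked)

All matches (sorted): [[0,0],[3,0],[3,2],[6,6],[9,0],[9,1],[17,4],[20,6],[25,4],[27,0],[27,1],[30,0],[32,0],[35,6],[37,0],[37,1],[43,6],[51,3]]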